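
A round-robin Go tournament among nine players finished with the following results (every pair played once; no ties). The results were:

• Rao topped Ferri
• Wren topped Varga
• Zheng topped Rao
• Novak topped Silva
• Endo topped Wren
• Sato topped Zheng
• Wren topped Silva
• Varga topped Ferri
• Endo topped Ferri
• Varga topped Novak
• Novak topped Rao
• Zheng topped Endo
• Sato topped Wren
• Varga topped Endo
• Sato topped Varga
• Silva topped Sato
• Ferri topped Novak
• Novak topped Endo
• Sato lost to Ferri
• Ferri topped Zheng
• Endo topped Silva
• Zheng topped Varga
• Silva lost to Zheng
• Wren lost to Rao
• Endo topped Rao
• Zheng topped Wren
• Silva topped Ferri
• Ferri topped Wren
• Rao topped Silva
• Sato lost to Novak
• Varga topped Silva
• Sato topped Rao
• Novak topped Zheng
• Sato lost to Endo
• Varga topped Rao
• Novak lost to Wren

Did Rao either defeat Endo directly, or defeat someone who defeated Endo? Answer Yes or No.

Rao did not beat Endo directly.
Rao beat Silva, Wren, Ferri, but each of them lost to Endo. No two-step path.

No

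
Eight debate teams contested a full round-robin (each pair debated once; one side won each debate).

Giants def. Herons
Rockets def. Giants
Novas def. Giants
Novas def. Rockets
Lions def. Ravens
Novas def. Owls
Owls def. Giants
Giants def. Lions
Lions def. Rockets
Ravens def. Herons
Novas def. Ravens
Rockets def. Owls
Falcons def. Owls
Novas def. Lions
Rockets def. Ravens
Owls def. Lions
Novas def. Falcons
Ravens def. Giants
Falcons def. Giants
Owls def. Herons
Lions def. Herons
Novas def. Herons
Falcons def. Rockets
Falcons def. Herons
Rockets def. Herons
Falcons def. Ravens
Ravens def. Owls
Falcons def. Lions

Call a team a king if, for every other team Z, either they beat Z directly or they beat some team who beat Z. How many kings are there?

1

Novas reaches everyone (king).
Giants cannot reach Novas, Owls, Falcons in two steps.
Herons cannot reach Novas, Giants, Owls, Ravens, Rockets, Lions, Falcons in two steps.
Owls cannot reach Novas, Falcons in two steps.
Ravens cannot reach Novas, Rockets, Falcons in two steps.
Rockets cannot reach Novas, Falcons in two steps.
Lions cannot reach Novas, Falcons in two steps.
Falcons cannot reach Novas in two steps.
Kings: Novas — 1.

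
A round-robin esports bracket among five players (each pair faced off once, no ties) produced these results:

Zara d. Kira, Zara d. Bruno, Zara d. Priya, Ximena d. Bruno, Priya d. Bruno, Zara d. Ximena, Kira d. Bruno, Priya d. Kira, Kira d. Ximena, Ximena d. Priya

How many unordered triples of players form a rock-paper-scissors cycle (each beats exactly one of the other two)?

1

Of the C(5,3) = 10 triples, the cyclic ones are: {Kira, Priya, Ximena}.
That is 1.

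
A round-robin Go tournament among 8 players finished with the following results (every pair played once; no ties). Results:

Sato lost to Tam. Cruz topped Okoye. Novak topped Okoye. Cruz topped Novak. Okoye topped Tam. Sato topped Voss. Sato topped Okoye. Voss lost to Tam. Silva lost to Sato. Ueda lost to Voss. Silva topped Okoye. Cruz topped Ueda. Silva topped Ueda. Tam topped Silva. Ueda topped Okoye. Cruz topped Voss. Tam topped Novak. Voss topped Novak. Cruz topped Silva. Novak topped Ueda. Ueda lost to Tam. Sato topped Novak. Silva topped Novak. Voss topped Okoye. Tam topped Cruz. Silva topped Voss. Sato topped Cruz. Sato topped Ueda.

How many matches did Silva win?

Silva's results: beat Voss, Novak, Okoye, Ueda; lost to Cruz, Sato, Tam.
That is 4 wins.

4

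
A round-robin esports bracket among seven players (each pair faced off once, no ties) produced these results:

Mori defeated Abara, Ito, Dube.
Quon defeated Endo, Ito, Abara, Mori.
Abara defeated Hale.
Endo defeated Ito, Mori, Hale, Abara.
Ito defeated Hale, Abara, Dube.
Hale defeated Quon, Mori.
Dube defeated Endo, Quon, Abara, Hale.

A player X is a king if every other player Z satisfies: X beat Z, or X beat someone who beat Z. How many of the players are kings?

Quon reaches everyone (king).
Mori reaches everyone (king).
Hale reaches everyone (king).
Dube reaches everyone (king).
Endo reaches everyone (king).
Ito reaches everyone (king).
Abara cannot reach Dube, Endo, Ito in two steps.
Kings: Quon, Mori, Hale, Dube, Endo, Ito — 6.

6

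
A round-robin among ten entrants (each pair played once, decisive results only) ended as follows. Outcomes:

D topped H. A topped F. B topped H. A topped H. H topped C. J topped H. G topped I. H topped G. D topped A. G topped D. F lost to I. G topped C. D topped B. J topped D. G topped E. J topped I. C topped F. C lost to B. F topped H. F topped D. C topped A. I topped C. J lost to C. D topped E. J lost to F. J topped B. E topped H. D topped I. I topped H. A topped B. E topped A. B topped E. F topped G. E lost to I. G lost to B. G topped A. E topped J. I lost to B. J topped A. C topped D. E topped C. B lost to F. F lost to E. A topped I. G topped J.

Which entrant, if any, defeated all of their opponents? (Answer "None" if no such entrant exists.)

None

Highest win total is G with 6 (out of 9 possible).
G lost to B, F, H, so no entrant went undefeated.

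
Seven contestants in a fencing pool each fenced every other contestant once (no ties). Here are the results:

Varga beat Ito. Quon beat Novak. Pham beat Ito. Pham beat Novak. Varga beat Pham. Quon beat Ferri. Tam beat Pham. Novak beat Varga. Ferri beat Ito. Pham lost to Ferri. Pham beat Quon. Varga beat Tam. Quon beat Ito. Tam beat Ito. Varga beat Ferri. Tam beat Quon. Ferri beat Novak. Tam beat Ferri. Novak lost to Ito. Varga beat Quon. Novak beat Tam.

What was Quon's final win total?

3

Quon's results: beat Novak, Ferri, Ito; lost to Varga, Tam, Pham.
That is 3 wins.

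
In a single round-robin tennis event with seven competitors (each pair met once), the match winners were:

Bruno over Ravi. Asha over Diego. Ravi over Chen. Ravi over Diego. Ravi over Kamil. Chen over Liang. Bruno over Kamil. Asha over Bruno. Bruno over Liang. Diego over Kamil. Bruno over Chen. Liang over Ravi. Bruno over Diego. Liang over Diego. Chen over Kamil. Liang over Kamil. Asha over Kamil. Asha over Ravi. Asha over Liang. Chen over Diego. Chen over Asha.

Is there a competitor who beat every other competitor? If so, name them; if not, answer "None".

Highest win total is Bruno with 5 (out of 6 possible).
Bruno lost to Asha, so no competitor went undefeated.

None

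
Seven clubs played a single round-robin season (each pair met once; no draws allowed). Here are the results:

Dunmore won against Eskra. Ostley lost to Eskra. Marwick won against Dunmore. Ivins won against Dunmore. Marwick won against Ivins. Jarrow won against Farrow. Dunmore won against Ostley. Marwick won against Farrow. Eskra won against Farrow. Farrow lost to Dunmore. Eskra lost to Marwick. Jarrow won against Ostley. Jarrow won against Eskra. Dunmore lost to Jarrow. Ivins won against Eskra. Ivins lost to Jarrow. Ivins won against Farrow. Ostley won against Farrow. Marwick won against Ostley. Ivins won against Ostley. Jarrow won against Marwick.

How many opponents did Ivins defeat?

4

Ivins' results: beat Farrow, Dunmore, Eskra, Ostley; lost to Jarrow, Marwick.
That is 4 wins.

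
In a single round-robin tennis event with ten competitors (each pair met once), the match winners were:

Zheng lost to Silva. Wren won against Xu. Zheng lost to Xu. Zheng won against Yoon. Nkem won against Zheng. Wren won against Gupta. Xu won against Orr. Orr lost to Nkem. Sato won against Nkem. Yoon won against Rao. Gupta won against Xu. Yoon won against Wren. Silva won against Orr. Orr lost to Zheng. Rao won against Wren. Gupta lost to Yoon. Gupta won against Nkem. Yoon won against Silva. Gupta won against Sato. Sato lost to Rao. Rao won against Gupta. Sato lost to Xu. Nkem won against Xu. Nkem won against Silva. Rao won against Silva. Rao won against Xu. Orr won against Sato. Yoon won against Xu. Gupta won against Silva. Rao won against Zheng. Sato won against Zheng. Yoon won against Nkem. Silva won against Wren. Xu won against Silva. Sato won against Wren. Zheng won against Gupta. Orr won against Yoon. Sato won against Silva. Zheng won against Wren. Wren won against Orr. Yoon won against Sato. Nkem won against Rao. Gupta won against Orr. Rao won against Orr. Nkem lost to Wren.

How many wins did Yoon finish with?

7

Yoon's results: beat Gupta, Sato, Wren, Nkem, Rao, Silva, Xu; lost to Zheng, Orr.
That is 7 wins.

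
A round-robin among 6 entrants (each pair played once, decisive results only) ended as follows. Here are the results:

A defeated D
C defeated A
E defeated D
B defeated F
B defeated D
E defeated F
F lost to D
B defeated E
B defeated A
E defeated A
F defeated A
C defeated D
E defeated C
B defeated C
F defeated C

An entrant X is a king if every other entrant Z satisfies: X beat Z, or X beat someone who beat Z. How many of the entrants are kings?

1

A cannot reach B, C, E in two steps.
B reaches everyone (king).
C cannot reach B, E in two steps.
D cannot reach B, E in two steps.
E cannot reach B in two steps.
F cannot reach B, E in two steps.
Kings: B — 1.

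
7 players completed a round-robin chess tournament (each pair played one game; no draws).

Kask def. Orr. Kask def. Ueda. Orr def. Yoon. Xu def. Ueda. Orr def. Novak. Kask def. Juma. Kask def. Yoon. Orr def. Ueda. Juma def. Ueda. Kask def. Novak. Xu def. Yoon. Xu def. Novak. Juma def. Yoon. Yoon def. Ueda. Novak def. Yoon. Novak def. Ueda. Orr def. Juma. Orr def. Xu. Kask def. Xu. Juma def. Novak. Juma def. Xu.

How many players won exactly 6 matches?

1

Win totals: Juma 4, Yoon 1, Ueda 0, Orr 5, Novak 2, Xu 3, Kask 6.
Exactly 6: Kask — 1 player.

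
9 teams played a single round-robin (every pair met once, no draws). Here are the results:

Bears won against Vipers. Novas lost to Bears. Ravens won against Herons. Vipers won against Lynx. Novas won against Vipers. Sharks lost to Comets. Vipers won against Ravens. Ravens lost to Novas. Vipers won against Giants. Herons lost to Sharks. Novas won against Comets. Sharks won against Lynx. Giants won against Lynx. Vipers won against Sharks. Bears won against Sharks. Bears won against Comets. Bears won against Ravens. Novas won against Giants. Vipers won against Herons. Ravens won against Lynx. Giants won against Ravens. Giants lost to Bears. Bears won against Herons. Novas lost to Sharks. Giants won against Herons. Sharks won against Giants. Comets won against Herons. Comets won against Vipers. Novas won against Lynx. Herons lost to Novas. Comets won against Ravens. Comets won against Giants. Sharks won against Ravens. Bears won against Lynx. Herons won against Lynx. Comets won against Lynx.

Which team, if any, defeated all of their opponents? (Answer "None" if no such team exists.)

Bears

Bears has 8 wins out of 8 opponents — a perfect record.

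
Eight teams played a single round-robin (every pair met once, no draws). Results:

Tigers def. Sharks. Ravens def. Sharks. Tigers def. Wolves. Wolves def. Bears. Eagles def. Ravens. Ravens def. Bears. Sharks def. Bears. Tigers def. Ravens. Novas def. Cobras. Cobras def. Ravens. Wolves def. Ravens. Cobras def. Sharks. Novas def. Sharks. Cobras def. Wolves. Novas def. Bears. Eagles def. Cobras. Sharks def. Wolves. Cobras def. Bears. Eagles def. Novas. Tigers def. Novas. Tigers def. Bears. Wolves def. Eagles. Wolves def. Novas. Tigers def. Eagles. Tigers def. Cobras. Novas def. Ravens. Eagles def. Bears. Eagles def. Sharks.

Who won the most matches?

Tigers

Win totals: Novas 4, Eagles 5, Tigers 7, Ravens 2, Sharks 2, Bears 0, Wolves 4, Cobras 4.
Tigers leads with 7 wins (next highest: 5).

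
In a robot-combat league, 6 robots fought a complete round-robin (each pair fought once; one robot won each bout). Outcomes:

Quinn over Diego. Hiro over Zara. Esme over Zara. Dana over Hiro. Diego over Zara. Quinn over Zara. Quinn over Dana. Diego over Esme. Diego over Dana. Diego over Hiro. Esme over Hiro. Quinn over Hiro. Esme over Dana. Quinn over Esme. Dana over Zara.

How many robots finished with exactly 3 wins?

1

Win totals: Hiro 1, Zara 0, Esme 3, Diego 4, Dana 2, Quinn 5.
Exactly 3: Esme — 1 robot.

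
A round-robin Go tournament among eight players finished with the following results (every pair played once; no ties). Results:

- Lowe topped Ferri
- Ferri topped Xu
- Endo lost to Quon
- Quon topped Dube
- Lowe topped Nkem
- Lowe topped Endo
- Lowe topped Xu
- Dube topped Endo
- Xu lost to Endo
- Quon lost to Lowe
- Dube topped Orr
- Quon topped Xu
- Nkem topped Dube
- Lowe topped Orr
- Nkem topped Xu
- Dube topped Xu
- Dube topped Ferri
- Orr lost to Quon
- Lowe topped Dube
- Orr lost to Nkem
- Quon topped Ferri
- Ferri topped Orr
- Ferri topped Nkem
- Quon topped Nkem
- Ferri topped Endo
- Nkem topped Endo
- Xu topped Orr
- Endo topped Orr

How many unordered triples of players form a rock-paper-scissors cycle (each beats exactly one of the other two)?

1

Win totals: Lowe 7, Xu 1, Dube 4, Orr 0, Ferri 4, Quon 6, Nkem 4, Endo 2.
A player with w wins dominates both others in C(w,2) triples; summing gives 21 + 0 + 6 + 0 + 6 + 15 + 6 + 1 = 55 transitive triples.
Total triples C(8,3) = 56, so cyclic triples = 56 − 55 = 1.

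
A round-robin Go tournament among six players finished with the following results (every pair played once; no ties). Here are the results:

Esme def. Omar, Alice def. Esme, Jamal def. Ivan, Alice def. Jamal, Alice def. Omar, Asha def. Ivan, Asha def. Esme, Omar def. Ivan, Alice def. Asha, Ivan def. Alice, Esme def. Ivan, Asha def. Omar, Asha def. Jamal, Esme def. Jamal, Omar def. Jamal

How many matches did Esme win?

3

Esme's results: beat Jamal, Omar, Ivan; lost to Alice, Asha.
That is 3 wins.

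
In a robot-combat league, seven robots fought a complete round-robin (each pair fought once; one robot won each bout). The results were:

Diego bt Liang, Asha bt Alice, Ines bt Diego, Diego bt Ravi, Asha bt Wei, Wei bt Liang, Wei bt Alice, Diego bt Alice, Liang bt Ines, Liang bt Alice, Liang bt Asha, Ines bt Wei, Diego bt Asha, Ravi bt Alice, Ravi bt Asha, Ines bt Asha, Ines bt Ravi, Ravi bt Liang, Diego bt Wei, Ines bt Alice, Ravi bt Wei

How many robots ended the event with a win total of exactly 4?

1

Win totals: Alice 0, Diego 5, Wei 2, Asha 2, Liang 3, Ravi 4, Ines 5.
Exactly 4: Ravi — 1 robot.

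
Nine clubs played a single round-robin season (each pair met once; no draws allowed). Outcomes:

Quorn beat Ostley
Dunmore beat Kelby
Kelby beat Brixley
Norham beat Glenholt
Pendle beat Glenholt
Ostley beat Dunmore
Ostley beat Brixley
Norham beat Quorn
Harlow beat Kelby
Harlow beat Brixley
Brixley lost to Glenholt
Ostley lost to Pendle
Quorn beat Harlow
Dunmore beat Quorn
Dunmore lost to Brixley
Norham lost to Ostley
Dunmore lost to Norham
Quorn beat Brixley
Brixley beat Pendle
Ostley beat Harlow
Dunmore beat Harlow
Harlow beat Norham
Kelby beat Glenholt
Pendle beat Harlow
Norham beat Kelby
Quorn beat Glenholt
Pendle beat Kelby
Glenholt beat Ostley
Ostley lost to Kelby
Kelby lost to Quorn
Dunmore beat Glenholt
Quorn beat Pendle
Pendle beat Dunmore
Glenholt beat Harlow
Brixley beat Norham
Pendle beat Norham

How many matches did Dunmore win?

4

Dunmore's results: beat Harlow, Kelby, Glenholt, Quorn; lost to Ostley, Brixley, Pendle, Norham.
That is 4 wins.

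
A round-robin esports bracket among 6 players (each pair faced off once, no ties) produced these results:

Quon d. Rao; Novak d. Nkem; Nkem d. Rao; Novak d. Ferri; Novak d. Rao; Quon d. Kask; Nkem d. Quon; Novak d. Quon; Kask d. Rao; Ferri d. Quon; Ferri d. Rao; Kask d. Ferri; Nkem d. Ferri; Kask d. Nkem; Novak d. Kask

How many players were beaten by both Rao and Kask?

Rao beat: no one.
Kask beat: Ferri, Nkem, Rao.
No one was beaten by both.

0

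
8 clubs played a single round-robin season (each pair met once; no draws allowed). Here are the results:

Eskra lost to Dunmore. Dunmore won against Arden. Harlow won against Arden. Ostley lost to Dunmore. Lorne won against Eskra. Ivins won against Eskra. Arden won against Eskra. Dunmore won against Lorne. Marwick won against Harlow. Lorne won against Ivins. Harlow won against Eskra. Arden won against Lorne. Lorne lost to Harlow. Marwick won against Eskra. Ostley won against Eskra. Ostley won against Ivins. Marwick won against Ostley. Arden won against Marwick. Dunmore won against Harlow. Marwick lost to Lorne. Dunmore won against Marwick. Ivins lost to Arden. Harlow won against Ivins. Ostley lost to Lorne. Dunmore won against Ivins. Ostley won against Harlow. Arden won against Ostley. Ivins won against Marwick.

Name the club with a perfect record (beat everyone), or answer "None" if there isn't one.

Dunmore has 7 wins out of 7 opponents — a perfect record.

Dunmore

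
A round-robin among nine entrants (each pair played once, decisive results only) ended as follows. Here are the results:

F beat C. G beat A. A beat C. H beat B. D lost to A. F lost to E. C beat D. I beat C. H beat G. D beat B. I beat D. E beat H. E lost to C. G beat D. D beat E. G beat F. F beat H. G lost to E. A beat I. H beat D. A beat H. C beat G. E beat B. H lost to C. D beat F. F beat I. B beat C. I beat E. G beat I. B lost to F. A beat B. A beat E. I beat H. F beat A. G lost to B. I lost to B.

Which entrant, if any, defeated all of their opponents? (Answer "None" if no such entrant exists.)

Highest win total is A with 6 (out of 8 possible).
A lost to F, G, so no entrant went undefeated.

None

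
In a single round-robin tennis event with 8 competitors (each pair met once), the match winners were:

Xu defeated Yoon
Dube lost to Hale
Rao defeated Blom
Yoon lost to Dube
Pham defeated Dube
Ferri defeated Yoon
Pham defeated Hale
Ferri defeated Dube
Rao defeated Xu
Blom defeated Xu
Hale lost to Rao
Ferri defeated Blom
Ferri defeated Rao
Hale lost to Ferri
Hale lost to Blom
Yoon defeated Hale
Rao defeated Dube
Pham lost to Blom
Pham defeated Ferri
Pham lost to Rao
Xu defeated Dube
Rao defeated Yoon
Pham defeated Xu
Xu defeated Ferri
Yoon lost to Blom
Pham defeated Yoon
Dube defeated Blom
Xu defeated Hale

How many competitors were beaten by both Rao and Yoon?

Rao beat: Blom, Pham, Xu, Hale, Yoon, Dube.
Yoon beat: Hale.
Both beat: Hale — 1.

1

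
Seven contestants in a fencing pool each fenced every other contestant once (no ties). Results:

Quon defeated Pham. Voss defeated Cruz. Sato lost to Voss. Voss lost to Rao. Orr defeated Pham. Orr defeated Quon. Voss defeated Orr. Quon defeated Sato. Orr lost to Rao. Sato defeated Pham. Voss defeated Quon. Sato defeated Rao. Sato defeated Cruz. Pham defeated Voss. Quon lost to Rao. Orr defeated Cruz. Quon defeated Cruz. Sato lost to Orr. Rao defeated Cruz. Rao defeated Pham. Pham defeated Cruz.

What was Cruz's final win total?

0

Cruz's results: beat no one; lost to Orr, Rao, Sato, Voss, Pham, Quon.
That is 0 wins.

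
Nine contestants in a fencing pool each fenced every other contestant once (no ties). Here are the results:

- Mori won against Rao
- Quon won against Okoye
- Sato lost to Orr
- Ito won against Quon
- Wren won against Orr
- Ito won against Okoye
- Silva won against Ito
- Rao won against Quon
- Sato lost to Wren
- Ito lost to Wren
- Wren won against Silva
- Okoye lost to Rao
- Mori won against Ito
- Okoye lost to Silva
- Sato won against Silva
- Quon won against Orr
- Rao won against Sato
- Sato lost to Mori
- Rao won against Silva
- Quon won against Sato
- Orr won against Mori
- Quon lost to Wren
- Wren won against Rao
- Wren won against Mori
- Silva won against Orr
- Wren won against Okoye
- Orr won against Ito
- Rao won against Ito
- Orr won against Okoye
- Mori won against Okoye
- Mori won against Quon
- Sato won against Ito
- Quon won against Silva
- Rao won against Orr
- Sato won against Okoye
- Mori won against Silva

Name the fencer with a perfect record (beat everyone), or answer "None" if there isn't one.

Wren has 8 wins out of 8 opponents — a perfect record.

Wren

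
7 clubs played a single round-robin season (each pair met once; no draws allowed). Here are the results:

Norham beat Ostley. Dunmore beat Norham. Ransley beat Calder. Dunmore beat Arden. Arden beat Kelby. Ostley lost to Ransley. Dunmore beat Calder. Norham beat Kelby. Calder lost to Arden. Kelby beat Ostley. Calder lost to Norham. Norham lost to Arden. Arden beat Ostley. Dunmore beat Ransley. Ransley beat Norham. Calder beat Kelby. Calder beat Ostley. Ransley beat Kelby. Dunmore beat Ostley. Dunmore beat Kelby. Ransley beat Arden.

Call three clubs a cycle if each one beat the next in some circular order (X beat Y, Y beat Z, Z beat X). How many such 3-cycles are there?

Win totals: Kelby 1, Dunmore 6, Calder 2, Ostley 0, Norham 3, Arden 4, Ransley 5.
A club with w wins dominates both others in C(w,2) triples; summing gives 0 + 15 + 1 + 0 + 3 + 6 + 10 = 35 transitive triples.
Total triples C(7,3) = 35, so cyclic triples = 35 − 35 = 0.

0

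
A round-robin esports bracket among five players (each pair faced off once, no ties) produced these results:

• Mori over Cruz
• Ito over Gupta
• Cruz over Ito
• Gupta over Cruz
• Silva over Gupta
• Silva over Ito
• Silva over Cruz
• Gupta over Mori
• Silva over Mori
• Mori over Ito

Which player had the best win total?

Win totals: Mori 2, Cruz 1, Silva 4, Ito 1, Gupta 2.
Silva leads with 4 wins (next highest: 2).

Silva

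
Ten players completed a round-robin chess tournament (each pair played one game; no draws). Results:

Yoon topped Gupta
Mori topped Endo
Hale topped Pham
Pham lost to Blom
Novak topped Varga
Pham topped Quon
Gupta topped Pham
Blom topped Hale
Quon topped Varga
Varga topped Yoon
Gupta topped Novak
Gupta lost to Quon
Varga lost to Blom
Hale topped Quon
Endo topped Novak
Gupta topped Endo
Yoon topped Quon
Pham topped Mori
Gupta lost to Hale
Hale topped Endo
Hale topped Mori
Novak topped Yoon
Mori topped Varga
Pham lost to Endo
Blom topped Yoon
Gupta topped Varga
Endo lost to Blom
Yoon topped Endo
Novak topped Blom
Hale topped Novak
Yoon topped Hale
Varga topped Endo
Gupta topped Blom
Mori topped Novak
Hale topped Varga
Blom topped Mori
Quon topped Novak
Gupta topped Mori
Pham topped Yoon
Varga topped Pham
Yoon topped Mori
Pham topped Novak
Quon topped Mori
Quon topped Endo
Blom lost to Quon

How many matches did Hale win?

7

Hale's results: beat Novak, Mori, Gupta, Varga, Quon, Endo, Pham; lost to Yoon, Blom.
That is 7 wins.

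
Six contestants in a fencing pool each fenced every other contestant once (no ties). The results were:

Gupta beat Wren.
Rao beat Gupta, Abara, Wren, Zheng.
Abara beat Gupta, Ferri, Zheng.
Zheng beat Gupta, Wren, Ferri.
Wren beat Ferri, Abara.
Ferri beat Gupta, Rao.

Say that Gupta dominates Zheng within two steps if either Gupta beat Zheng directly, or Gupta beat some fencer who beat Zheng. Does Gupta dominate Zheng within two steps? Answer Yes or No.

Gupta did not beat Zheng directly.
Gupta beat Wren, but each of them lost to Zheng. No two-step path.

No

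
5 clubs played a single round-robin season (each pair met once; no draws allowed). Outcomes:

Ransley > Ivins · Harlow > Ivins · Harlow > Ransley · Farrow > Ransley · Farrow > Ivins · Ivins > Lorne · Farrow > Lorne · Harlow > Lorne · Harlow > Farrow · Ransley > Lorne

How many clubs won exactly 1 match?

1

Win totals: Farrow 3, Ransley 2, Lorne 0, Ivins 1, Harlow 4.
Exactly 1: Ivins — 1 club.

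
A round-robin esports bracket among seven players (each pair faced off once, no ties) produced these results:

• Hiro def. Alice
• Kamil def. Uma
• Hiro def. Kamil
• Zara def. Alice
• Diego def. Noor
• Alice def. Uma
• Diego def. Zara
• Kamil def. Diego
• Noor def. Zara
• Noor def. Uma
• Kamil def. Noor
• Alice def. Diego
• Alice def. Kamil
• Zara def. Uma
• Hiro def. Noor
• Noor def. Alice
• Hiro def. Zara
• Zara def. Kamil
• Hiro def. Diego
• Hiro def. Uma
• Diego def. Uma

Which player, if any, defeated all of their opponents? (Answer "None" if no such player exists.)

Hiro

Hiro has 6 wins out of 6 opponents — a perfect record.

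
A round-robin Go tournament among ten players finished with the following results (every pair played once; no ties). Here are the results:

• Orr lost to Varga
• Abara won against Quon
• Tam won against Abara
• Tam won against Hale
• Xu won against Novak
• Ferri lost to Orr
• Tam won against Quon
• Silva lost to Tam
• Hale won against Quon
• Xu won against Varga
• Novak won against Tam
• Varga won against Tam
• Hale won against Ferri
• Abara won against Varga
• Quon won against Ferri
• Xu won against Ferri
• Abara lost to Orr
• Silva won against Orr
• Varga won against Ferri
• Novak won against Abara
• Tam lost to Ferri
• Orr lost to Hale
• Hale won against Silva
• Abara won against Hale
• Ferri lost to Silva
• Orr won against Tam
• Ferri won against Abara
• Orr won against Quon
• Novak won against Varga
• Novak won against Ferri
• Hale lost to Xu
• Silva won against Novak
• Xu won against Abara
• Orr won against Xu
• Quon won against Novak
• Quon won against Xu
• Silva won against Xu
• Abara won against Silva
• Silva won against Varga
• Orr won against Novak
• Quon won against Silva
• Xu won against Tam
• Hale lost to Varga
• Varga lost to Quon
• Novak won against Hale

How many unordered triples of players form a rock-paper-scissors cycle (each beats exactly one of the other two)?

Win totals: Silva 5, Hale 4, Ferri 2, Varga 4, Xu 6, Orr 6, Tam 4, Quon 5, Novak 5, Abara 4.
A player with w wins dominates both others in C(w,2) triples; summing gives 10 + 6 + 1 + 6 + 15 + 15 + 6 + 10 + 10 + 6 = 85 transitive triples.
Total triples C(10,3) = 120, so cyclic triples = 120 − 85 = 35.

35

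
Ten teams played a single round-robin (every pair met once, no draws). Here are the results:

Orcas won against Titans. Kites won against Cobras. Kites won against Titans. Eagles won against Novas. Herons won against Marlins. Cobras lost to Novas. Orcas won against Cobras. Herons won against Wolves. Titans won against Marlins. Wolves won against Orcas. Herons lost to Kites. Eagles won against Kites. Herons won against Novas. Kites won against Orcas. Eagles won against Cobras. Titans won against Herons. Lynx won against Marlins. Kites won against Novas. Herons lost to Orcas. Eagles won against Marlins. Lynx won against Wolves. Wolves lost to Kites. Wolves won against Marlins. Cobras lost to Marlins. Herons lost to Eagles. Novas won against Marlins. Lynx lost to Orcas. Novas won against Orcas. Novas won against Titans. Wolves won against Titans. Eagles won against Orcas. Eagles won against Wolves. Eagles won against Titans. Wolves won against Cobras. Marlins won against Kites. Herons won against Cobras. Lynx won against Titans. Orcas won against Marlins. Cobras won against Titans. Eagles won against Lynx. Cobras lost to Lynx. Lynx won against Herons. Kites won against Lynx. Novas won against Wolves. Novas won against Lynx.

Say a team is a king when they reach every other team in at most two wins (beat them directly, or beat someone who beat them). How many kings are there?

1

Cobras cannot reach Lynx, Novas, Orcas, Wolves, Eagles, Kites in two steps.
Lynx cannot reach Eagles in two steps.
Novas cannot reach Eagles in two steps.
Orcas cannot reach Eagles in two steps.
Titans cannot reach Lynx, Orcas, Eagles in two steps.
Wolves cannot reach Novas, Eagles in two steps.
Marlins cannot reach Eagles in two steps.
Eagles reaches everyone (king).
Kites cannot reach Eagles in two steps.
Herons cannot reach Eagles in two steps.
Kings: Eagles — 1.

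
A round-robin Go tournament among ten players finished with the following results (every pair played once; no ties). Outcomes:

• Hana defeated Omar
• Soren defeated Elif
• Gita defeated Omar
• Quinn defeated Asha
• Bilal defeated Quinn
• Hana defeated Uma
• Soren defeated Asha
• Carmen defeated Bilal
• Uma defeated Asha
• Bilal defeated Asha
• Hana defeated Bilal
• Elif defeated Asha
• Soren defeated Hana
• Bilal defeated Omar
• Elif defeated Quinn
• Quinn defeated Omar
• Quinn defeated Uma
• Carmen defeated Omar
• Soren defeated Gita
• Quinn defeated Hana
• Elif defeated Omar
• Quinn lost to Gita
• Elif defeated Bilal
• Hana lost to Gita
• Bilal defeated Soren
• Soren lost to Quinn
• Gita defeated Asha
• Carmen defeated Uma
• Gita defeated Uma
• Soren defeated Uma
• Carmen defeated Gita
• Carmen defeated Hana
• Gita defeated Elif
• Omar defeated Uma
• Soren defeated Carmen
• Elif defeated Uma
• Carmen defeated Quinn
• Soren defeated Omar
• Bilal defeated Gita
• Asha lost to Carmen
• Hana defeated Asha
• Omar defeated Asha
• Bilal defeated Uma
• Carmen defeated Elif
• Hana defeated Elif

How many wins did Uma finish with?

Uma's results: beat Asha; lost to Carmen, Soren, Omar, Hana, Gita, Bilal, Quinn, Elif.
That is 1 win.

1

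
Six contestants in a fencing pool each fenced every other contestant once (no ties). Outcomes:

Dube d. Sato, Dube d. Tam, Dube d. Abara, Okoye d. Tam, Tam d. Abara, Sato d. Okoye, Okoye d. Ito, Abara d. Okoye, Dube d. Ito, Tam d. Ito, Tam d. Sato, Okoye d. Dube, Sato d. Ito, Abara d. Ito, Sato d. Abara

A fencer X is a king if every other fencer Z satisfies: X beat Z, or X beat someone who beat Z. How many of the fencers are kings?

Ito cannot reach Tam, Abara, Dube, Okoye, Sato in two steps.
Tam cannot reach Dube in two steps.
Abara cannot reach Sato in two steps.
Dube reaches everyone (king).
Okoye reaches everyone (king).
Sato reaches everyone (king).
Kings: Dube, Okoye, Sato — 3.

3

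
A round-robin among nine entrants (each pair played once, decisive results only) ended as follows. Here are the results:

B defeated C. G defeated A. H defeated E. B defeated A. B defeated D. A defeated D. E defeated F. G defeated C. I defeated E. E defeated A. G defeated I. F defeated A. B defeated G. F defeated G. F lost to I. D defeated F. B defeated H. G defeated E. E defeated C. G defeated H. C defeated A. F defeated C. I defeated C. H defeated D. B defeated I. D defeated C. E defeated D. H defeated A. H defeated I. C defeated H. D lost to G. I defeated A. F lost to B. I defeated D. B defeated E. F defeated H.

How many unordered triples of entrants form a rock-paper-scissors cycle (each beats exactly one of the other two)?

11

Win totals: A 1, B 8, C 2, D 2, E 4, F 4, G 6, H 4, I 5.
An entrant with w wins dominates both others in C(w,2) triples; summing gives 0 + 28 + 1 + 1 + 6 + 6 + 15 + 6 + 10 = 73 transitive triples.
Total triples C(9,3) = 84, so cyclic triples = 84 − 73 = 11.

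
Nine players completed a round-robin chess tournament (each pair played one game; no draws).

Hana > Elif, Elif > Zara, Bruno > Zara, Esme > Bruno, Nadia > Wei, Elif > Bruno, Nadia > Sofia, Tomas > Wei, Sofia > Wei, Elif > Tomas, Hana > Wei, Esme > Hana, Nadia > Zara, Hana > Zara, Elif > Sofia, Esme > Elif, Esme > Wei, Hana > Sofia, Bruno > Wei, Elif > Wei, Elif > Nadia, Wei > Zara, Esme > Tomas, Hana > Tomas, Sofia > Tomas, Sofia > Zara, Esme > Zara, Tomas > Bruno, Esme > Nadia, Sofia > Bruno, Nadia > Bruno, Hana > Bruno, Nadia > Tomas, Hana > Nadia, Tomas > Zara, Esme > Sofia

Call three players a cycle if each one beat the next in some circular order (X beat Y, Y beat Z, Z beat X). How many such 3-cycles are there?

Win totals: Wei 1, Bruno 2, Elif 6, Zara 0, Sofia 4, Esme 8, Hana 7, Nadia 5, Tomas 3.
A player with w wins dominates both others in C(w,2) triples; summing gives 0 + 1 + 15 + 0 + 6 + 28 + 21 + 10 + 3 = 84 transitive triples.
Total triples C(9,3) = 84, so cyclic triples = 84 − 84 = 0.

0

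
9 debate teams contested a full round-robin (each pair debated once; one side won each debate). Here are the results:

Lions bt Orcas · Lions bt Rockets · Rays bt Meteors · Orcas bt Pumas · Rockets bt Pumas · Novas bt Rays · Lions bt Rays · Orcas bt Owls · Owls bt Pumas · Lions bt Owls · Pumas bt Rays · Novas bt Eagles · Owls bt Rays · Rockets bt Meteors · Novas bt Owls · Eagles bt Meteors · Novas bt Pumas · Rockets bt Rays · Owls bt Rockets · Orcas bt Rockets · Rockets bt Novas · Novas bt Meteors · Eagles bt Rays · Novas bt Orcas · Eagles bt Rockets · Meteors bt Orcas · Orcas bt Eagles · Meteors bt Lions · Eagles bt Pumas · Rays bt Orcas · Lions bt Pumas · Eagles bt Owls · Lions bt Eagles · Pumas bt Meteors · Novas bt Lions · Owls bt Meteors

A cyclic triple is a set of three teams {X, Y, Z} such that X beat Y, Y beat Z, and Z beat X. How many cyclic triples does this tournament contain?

17

Win totals: Pumas 2, Orcas 4, Eagles 5, Lions 6, Owls 4, Novas 7, Rockets 4, Meteors 2, Rays 2.
A team with w wins dominates both others in C(w,2) triples; summing gives 1 + 6 + 10 + 15 + 6 + 21 + 6 + 1 + 1 = 67 transitive triples.
Total triples C(9,3) = 84, so cyclic triples = 84 − 67 = 17.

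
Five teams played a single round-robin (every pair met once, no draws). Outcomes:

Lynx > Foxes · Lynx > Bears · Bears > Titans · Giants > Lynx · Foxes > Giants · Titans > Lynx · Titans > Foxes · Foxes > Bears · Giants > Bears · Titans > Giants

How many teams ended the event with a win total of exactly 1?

Win totals: Giants 2, Lynx 2, Titans 3, Foxes 2, Bears 1.
Exactly 1: Bears — 1 team.

1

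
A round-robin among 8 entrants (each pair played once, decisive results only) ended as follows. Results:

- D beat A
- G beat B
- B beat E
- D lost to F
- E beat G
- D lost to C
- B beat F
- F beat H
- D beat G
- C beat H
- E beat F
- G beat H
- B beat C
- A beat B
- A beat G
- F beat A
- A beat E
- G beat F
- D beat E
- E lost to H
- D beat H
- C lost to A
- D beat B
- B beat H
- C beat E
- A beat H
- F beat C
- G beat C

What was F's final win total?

F's results: beat A, C, D, H; lost to B, E, G.
That is 4 wins.

4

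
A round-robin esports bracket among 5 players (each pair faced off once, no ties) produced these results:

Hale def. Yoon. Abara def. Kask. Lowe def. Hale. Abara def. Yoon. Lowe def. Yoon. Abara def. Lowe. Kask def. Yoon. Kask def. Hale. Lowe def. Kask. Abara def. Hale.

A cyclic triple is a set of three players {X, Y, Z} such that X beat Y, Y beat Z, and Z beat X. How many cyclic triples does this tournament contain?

0

Win totals: Abara 4, Lowe 3, Yoon 0, Hale 1, Kask 2.
A player with w wins dominates both others in C(w,2) triples; summing gives 6 + 3 + 0 + 0 + 1 = 10 transitive triples.
Total triples C(5,3) = 10, so cyclic triples = 10 − 10 = 0.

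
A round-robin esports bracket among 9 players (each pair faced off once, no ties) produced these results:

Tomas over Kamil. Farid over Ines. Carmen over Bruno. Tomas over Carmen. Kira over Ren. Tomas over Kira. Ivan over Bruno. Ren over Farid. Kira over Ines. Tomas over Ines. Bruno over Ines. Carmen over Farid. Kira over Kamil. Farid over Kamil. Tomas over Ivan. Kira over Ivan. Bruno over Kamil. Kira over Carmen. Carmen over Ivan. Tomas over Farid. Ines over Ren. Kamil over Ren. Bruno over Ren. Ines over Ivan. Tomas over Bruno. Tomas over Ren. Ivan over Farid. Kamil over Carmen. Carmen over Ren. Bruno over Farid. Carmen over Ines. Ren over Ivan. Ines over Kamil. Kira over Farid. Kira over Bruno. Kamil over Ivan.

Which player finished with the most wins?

Win totals: Bruno 4, Kamil 3, Kira 7, Ines 3, Tomas 8, Carmen 5, Ren 2, Farid 2, Ivan 2.
Tomas leads with 8 wins (next highest: 7).

Tomas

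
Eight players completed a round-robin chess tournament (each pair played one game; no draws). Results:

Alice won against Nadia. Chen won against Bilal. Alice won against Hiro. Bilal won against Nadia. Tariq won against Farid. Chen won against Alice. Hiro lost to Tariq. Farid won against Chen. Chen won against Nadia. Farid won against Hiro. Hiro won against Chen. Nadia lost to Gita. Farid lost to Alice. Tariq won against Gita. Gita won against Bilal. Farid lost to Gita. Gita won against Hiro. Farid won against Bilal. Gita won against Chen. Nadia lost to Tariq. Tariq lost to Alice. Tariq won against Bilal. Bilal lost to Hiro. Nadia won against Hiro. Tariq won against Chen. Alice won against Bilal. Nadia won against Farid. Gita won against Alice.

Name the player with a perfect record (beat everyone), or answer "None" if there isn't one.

Highest win total is Tariq with 6 (out of 7 possible).
Tariq lost to Alice, so no player went undefeated.

None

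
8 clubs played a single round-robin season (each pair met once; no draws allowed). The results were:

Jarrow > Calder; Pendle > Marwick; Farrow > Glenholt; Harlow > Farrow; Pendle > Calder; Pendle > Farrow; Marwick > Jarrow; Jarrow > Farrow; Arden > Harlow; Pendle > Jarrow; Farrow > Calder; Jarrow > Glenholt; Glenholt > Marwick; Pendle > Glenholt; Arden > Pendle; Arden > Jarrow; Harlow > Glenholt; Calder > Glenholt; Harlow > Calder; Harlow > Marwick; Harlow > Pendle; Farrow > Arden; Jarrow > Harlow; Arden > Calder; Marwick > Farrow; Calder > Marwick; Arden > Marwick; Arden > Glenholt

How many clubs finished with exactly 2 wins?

2

Win totals: Calder 2, Marwick 2, Harlow 5, Farrow 3, Pendle 5, Glenholt 1, Arden 6, Jarrow 4.
Exactly 2: Calder, Marwick — 2 clubs.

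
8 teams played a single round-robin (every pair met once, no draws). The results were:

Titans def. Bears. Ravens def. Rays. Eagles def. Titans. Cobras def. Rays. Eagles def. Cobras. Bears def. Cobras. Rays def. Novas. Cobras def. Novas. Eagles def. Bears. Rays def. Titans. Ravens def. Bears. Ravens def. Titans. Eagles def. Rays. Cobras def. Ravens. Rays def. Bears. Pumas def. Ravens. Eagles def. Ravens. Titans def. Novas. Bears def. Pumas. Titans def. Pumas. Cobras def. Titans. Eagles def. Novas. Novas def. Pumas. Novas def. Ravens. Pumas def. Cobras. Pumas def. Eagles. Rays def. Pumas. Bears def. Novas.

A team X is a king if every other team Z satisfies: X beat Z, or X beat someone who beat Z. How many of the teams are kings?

5

Cobras cannot reach Eagles in two steps.
Bears reaches everyone (king).
Pumas reaches everyone (king).
Titans cannot reach Rays in two steps.
Ravens cannot reach Eagles in two steps.
Novas reaches everyone (king).
Eagles reaches everyone (king).
Rays reaches everyone (king).
Kings: Bears, Pumas, Novas, Eagles, Rays — 5.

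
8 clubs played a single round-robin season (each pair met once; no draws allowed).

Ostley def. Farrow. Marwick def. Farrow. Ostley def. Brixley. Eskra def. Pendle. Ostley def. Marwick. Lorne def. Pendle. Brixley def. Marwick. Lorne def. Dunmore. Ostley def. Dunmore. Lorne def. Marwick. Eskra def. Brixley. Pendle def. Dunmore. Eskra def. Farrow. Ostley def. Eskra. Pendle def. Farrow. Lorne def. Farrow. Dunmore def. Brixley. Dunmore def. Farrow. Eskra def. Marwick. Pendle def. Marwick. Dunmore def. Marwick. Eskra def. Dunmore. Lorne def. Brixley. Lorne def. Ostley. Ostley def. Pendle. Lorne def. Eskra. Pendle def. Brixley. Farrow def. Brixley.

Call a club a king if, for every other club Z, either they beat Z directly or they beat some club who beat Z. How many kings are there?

Brixley cannot reach Dunmore, Ostley, Eskra, Lorne, Pendle in two steps.
Dunmore cannot reach Ostley, Eskra, Lorne, Pendle in two steps.
Marwick cannot reach Dunmore, Ostley, Eskra, Lorne, Pendle in two steps.
Farrow cannot reach Dunmore, Ostley, Eskra, Lorne, Pendle in two steps.
Ostley cannot reach Lorne in two steps.
Eskra cannot reach Ostley, Lorne in two steps.
Lorne reaches everyone (king).
Pendle cannot reach Ostley, Eskra, Lorne in two steps.
Kings: Lorne — 1.

1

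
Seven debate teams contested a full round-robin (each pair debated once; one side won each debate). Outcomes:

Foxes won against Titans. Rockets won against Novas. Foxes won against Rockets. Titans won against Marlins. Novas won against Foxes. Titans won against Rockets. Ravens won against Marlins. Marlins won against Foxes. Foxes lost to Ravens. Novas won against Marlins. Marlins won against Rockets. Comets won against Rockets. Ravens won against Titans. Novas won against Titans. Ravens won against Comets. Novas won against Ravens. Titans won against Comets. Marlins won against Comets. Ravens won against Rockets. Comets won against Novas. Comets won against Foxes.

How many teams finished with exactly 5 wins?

Win totals: Titans 3, Comets 3, Rockets 1, Foxes 2, Novas 4, Marlins 3, Ravens 5.
Exactly 5: Ravens — 1 team.

1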